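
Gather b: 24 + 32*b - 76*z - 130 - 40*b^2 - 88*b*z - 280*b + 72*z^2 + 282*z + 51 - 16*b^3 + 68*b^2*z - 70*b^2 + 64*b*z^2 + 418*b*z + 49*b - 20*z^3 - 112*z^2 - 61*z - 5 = -16*b^3 + b^2*(68*z - 110) + b*(64*z^2 + 330*z - 199) - 20*z^3 - 40*z^2 + 145*z - 60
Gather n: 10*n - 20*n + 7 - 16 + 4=-10*n - 5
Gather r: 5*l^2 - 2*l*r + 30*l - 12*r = 5*l^2 + 30*l + r*(-2*l - 12)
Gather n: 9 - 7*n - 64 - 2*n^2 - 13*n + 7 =-2*n^2 - 20*n - 48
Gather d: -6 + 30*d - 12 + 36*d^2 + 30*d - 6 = 36*d^2 + 60*d - 24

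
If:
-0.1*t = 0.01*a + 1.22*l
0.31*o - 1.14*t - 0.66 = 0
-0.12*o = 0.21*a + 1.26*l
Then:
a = -1.69283330684888*t - 1.27951692356587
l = 0.0104878436357858 - 0.0680915302717305*t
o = 3.67741935483871*t + 2.12903225806452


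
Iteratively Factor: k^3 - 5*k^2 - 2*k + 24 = (k - 3)*(k^2 - 2*k - 8) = (k - 3)*(k + 2)*(k - 4)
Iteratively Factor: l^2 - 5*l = (l)*(l - 5)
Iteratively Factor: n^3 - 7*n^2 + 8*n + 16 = (n - 4)*(n^2 - 3*n - 4) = (n - 4)^2*(n + 1)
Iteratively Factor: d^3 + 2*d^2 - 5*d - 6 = (d - 2)*(d^2 + 4*d + 3) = (d - 2)*(d + 3)*(d + 1)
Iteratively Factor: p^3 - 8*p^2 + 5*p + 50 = (p - 5)*(p^2 - 3*p - 10) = (p - 5)^2*(p + 2)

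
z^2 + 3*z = z*(z + 3)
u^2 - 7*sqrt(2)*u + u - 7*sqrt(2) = (u + 1)*(u - 7*sqrt(2))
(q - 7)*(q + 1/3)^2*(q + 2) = q^4 - 13*q^3/3 - 155*q^2/9 - 89*q/9 - 14/9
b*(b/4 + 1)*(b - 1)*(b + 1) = b^4/4 + b^3 - b^2/4 - b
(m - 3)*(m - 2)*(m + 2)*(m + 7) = m^4 + 4*m^3 - 25*m^2 - 16*m + 84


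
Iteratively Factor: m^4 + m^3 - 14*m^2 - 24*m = (m)*(m^3 + m^2 - 14*m - 24) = m*(m - 4)*(m^2 + 5*m + 6) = m*(m - 4)*(m + 2)*(m + 3)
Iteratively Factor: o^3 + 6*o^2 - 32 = (o + 4)*(o^2 + 2*o - 8) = (o - 2)*(o + 4)*(o + 4)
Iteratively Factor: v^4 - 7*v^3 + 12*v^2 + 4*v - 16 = (v - 2)*(v^3 - 5*v^2 + 2*v + 8) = (v - 2)^2*(v^2 - 3*v - 4) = (v - 4)*(v - 2)^2*(v + 1)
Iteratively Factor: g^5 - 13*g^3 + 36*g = (g - 2)*(g^4 + 2*g^3 - 9*g^2 - 18*g) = (g - 3)*(g - 2)*(g^3 + 5*g^2 + 6*g) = (g - 3)*(g - 2)*(g + 2)*(g^2 + 3*g) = g*(g - 3)*(g - 2)*(g + 2)*(g + 3)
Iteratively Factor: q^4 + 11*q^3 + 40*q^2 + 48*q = (q + 3)*(q^3 + 8*q^2 + 16*q) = (q + 3)*(q + 4)*(q^2 + 4*q) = (q + 3)*(q + 4)^2*(q)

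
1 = 1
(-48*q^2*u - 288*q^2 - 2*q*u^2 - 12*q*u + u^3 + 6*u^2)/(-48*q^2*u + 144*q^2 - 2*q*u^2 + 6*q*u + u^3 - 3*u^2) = (u + 6)/(u - 3)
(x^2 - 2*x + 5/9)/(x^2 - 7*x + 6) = (x^2 - 2*x + 5/9)/(x^2 - 7*x + 6)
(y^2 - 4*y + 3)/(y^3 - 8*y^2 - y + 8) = (y - 3)/(y^2 - 7*y - 8)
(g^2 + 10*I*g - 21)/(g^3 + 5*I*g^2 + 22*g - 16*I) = (g^2 + 10*I*g - 21)/(g^3 + 5*I*g^2 + 22*g - 16*I)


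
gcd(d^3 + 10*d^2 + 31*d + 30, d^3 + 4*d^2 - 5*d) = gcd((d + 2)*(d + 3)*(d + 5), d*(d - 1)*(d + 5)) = d + 5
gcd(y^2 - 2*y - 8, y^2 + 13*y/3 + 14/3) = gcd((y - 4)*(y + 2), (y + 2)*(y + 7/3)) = y + 2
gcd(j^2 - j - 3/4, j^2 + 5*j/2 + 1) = j + 1/2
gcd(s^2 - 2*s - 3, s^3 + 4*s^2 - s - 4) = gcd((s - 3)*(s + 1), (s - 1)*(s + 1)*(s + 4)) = s + 1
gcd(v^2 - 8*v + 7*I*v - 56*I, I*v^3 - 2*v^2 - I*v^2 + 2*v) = 1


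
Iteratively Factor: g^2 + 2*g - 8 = (g + 4)*(g - 2)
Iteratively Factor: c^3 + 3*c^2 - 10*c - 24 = (c + 2)*(c^2 + c - 12) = (c - 3)*(c + 2)*(c + 4)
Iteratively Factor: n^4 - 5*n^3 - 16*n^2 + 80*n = (n - 4)*(n^3 - n^2 - 20*n) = n*(n - 4)*(n^2 - n - 20) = n*(n - 5)*(n - 4)*(n + 4)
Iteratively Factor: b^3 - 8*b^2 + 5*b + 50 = (b + 2)*(b^2 - 10*b + 25) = (b - 5)*(b + 2)*(b - 5)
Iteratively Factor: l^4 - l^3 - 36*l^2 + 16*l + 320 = (l + 4)*(l^3 - 5*l^2 - 16*l + 80) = (l - 4)*(l + 4)*(l^2 - l - 20) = (l - 4)*(l + 4)^2*(l - 5)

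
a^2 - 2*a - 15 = (a - 5)*(a + 3)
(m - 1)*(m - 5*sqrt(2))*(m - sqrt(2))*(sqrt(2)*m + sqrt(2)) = sqrt(2)*m^4 - 12*m^3 + 9*sqrt(2)*m^2 + 12*m - 10*sqrt(2)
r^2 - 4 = (r - 2)*(r + 2)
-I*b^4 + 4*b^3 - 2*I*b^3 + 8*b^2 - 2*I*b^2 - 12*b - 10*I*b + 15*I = (b + 3)*(b - I)*(b + 5*I)*(-I*b + I)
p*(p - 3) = p^2 - 3*p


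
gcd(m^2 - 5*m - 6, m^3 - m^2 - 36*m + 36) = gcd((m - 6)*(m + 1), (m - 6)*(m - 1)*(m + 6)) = m - 6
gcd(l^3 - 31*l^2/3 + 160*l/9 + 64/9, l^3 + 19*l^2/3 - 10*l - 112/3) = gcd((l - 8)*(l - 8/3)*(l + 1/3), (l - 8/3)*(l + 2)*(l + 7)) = l - 8/3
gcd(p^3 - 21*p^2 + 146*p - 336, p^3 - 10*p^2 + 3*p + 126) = p^2 - 13*p + 42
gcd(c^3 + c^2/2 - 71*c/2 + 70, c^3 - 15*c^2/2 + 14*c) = c - 4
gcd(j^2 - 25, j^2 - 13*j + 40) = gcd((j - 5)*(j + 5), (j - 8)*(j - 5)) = j - 5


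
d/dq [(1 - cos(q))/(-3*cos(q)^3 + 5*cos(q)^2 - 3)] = (29*cos(q)/2 - 7*cos(2*q) + 3*cos(3*q)/2 - 10)*sin(q)/(3*cos(q)^3 - 5*cos(q)^2 + 3)^2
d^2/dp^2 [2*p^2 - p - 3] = 4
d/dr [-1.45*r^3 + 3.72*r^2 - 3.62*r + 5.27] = -4.35*r^2 + 7.44*r - 3.62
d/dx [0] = 0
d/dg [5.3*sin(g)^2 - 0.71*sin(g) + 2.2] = (10.6*sin(g) - 0.71)*cos(g)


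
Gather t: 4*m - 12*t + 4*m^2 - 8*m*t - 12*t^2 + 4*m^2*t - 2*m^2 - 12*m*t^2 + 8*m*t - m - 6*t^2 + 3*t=2*m^2 + 3*m + t^2*(-12*m - 18) + t*(4*m^2 - 9)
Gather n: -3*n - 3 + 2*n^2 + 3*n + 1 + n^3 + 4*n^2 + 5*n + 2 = n^3 + 6*n^2 + 5*n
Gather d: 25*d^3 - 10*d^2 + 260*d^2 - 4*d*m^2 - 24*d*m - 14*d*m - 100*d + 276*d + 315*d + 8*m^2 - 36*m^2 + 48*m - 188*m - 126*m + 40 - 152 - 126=25*d^3 + 250*d^2 + d*(-4*m^2 - 38*m + 491) - 28*m^2 - 266*m - 238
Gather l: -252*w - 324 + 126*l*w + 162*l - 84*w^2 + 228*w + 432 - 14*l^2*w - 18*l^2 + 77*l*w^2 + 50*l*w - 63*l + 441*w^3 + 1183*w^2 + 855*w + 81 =l^2*(-14*w - 18) + l*(77*w^2 + 176*w + 99) + 441*w^3 + 1099*w^2 + 831*w + 189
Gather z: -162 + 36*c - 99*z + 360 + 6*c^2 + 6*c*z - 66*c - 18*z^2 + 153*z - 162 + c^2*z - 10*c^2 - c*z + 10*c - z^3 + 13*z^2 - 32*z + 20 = -4*c^2 - 20*c - z^3 - 5*z^2 + z*(c^2 + 5*c + 22) + 56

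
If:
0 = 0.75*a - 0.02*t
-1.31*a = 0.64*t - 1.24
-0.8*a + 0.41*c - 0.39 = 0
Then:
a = 0.05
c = 1.05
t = 1.84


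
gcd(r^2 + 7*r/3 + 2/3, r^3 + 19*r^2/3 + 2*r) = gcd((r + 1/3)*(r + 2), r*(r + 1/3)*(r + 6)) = r + 1/3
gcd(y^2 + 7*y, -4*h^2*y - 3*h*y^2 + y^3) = y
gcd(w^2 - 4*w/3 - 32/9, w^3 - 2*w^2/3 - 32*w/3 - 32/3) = w + 4/3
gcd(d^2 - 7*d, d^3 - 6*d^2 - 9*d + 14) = d - 7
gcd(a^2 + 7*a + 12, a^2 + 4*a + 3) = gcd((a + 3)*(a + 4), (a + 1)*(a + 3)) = a + 3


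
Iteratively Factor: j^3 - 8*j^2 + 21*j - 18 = (j - 3)*(j^2 - 5*j + 6) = (j - 3)^2*(j - 2)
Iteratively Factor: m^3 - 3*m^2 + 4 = (m + 1)*(m^2 - 4*m + 4) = (m - 2)*(m + 1)*(m - 2)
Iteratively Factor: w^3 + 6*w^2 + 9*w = (w)*(w^2 + 6*w + 9) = w*(w + 3)*(w + 3)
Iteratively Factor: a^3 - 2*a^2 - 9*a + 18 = (a + 3)*(a^2 - 5*a + 6) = (a - 3)*(a + 3)*(a - 2)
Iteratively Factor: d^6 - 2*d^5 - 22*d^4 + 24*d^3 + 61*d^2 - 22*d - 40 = (d - 2)*(d^5 - 22*d^3 - 20*d^2 + 21*d + 20) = (d - 2)*(d - 1)*(d^4 + d^3 - 21*d^2 - 41*d - 20) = (d - 2)*(d - 1)*(d + 1)*(d^3 - 21*d - 20) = (d - 2)*(d - 1)*(d + 1)^2*(d^2 - d - 20) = (d - 2)*(d - 1)*(d + 1)^2*(d + 4)*(d - 5)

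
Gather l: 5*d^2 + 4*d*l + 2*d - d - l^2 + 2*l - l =5*d^2 + d - l^2 + l*(4*d + 1)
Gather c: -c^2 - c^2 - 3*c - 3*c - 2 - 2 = -2*c^2 - 6*c - 4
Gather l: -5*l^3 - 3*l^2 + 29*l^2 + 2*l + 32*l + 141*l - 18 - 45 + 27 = -5*l^3 + 26*l^2 + 175*l - 36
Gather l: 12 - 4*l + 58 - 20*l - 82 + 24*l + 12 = 0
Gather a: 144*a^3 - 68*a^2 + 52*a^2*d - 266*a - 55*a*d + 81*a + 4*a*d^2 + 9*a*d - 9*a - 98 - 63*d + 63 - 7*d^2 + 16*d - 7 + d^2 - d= 144*a^3 + a^2*(52*d - 68) + a*(4*d^2 - 46*d - 194) - 6*d^2 - 48*d - 42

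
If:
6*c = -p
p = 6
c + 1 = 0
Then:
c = -1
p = 6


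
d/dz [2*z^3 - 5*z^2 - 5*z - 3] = 6*z^2 - 10*z - 5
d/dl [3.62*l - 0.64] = 3.62000000000000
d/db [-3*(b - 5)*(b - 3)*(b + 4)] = -9*b^2 + 24*b + 51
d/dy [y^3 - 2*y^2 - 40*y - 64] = 3*y^2 - 4*y - 40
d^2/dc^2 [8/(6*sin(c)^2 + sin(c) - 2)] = 8*(-144*sin(c)^4 - 18*sin(c)^3 + 167*sin(c)^2 + 34*sin(c) + 26)/(6*sin(c)^2 + sin(c) - 2)^3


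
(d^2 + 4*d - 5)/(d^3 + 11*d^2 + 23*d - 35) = 1/(d + 7)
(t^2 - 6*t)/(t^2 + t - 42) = t/(t + 7)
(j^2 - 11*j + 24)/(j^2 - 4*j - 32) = (j - 3)/(j + 4)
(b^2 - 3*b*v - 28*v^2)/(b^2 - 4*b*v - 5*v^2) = (-b^2 + 3*b*v + 28*v^2)/(-b^2 + 4*b*v + 5*v^2)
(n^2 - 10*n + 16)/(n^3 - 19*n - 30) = (-n^2 + 10*n - 16)/(-n^3 + 19*n + 30)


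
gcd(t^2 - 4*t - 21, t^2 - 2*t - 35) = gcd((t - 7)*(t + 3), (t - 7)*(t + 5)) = t - 7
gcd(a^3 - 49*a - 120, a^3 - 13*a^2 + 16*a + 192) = a^2 - 5*a - 24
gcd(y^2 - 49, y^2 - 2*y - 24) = 1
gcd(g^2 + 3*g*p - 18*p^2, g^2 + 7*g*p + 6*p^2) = g + 6*p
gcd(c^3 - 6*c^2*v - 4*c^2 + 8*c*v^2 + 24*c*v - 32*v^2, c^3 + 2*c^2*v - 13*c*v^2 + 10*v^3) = -c + 2*v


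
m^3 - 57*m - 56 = (m - 8)*(m + 1)*(m + 7)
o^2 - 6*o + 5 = (o - 5)*(o - 1)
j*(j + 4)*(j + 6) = j^3 + 10*j^2 + 24*j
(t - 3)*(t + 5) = t^2 + 2*t - 15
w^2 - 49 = (w - 7)*(w + 7)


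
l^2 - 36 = (l - 6)*(l + 6)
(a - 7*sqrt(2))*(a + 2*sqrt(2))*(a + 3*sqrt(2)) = a^3 - 2*sqrt(2)*a^2 - 58*a - 84*sqrt(2)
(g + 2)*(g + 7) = g^2 + 9*g + 14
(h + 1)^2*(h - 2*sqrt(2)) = h^3 - 2*sqrt(2)*h^2 + 2*h^2 - 4*sqrt(2)*h + h - 2*sqrt(2)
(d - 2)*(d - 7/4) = d^2 - 15*d/4 + 7/2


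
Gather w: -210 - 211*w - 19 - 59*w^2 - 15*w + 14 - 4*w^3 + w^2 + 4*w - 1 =-4*w^3 - 58*w^2 - 222*w - 216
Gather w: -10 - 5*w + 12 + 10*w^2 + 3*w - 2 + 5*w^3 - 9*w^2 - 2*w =5*w^3 + w^2 - 4*w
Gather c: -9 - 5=-14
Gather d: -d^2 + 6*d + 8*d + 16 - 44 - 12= -d^2 + 14*d - 40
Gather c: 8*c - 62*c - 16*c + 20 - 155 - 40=-70*c - 175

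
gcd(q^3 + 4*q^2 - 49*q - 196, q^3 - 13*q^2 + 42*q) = q - 7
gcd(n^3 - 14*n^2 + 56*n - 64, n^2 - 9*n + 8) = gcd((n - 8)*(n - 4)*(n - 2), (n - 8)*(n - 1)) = n - 8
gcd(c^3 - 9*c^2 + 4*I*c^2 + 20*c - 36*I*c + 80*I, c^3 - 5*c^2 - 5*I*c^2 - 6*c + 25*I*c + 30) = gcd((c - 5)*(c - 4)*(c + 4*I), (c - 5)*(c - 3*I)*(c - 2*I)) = c - 5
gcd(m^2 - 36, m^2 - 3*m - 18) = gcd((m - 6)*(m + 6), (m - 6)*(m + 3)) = m - 6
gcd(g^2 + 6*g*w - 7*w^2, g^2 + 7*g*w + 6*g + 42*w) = g + 7*w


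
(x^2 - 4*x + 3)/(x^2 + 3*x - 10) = (x^2 - 4*x + 3)/(x^2 + 3*x - 10)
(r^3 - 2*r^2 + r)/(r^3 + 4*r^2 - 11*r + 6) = r/(r + 6)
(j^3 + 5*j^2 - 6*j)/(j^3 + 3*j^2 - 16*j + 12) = j/(j - 2)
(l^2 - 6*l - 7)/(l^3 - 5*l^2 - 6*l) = (l - 7)/(l*(l - 6))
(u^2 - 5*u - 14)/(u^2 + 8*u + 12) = (u - 7)/(u + 6)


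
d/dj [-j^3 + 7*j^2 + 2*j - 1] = -3*j^2 + 14*j + 2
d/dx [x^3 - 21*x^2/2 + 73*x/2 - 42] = 3*x^2 - 21*x + 73/2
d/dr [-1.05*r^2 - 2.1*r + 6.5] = -2.1*r - 2.1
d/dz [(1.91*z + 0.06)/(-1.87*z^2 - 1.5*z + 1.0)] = (3.5717*z^2 + 0.2244*z + 2.0)/(3.4969*z^4 + 5.61*z^3 - 1.49*z^2 - 3.0*z + 1.0)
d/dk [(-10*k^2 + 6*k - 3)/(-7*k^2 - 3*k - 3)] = 9*(8*k^2 + 2*k - 3)/(49*k^4 + 42*k^3 + 51*k^2 + 18*k + 9)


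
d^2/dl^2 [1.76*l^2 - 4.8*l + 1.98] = 3.52000000000000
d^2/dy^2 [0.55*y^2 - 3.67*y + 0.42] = 1.10000000000000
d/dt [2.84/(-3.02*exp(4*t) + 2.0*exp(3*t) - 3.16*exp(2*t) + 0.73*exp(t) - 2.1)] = (34.3072*exp(3*t) - 17.04*exp(2*t) + 17.9488*exp(t) - 2.0732)*exp(t)/(3.02*exp(4*t) - 2.0*exp(3*t) + 3.16*exp(2*t) - 0.73*exp(t) + 2.1)^2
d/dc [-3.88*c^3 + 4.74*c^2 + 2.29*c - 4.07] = -11.64*c^2 + 9.48*c + 2.29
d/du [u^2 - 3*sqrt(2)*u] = 2*u - 3*sqrt(2)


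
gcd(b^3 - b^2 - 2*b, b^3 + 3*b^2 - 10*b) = b^2 - 2*b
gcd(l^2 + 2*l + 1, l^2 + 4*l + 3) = l + 1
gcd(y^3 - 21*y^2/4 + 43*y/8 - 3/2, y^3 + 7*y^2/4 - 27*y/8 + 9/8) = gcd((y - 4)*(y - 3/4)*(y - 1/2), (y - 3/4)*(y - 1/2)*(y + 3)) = y^2 - 5*y/4 + 3/8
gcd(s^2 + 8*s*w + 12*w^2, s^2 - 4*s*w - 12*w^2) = s + 2*w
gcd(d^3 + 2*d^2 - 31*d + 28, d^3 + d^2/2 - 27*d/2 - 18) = d - 4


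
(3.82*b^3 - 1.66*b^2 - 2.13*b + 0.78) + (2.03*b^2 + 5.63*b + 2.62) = 3.82*b^3 + 0.37*b^2 + 3.5*b + 3.4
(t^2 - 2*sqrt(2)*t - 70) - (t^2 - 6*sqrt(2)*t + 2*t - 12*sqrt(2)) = -2*t + 4*sqrt(2)*t - 70 + 12*sqrt(2)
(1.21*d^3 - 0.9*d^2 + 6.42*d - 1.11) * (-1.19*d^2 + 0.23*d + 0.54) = -1.4399*d^5 + 1.3493*d^4 - 7.1934*d^3 + 2.3115*d^2 + 3.2115*d - 0.5994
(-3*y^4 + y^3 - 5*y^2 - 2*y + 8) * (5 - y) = 3*y^5 - 16*y^4 + 10*y^3 - 23*y^2 - 18*y + 40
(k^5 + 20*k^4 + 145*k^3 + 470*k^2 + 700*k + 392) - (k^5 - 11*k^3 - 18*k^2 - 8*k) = 20*k^4 + 156*k^3 + 488*k^2 + 708*k + 392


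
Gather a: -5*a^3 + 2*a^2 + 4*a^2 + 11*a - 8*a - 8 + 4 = -5*a^3 + 6*a^2 + 3*a - 4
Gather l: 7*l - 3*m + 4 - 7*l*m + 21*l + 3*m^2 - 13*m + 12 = l*(28 - 7*m) + 3*m^2 - 16*m + 16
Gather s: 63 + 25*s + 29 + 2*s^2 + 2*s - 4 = 2*s^2 + 27*s + 88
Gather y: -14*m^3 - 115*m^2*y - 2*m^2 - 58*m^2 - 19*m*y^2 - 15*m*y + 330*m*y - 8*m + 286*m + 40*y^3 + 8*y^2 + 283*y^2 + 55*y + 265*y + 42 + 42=-14*m^3 - 60*m^2 + 278*m + 40*y^3 + y^2*(291 - 19*m) + y*(-115*m^2 + 315*m + 320) + 84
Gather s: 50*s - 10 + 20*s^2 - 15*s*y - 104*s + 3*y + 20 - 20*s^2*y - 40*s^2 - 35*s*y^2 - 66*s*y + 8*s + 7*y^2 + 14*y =s^2*(-20*y - 20) + s*(-35*y^2 - 81*y - 46) + 7*y^2 + 17*y + 10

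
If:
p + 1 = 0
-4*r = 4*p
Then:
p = -1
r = 1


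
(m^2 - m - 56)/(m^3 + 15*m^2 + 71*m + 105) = (m - 8)/(m^2 + 8*m + 15)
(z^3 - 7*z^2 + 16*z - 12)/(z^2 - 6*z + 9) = (z^2 - 4*z + 4)/(z - 3)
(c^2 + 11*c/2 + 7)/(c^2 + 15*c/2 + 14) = (c + 2)/(c + 4)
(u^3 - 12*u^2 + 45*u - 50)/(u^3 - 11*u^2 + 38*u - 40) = (u - 5)/(u - 4)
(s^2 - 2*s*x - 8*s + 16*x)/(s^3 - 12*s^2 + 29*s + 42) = (s^2 - 2*s*x - 8*s + 16*x)/(s^3 - 12*s^2 + 29*s + 42)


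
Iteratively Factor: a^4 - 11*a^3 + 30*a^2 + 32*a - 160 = (a + 2)*(a^3 - 13*a^2 + 56*a - 80) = (a - 4)*(a + 2)*(a^2 - 9*a + 20) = (a - 4)^2*(a + 2)*(a - 5)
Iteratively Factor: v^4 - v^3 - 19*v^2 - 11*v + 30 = (v - 1)*(v^3 - 19*v - 30) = (v - 5)*(v - 1)*(v^2 + 5*v + 6) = (v - 5)*(v - 1)*(v + 3)*(v + 2)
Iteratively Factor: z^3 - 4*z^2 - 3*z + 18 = (z - 3)*(z^2 - z - 6) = (z - 3)*(z + 2)*(z - 3)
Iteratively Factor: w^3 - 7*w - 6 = (w - 3)*(w^2 + 3*w + 2) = (w - 3)*(w + 2)*(w + 1)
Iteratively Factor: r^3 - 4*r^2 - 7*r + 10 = (r - 1)*(r^2 - 3*r - 10) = (r - 5)*(r - 1)*(r + 2)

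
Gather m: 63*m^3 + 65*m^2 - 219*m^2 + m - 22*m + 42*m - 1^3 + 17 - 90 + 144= 63*m^3 - 154*m^2 + 21*m + 70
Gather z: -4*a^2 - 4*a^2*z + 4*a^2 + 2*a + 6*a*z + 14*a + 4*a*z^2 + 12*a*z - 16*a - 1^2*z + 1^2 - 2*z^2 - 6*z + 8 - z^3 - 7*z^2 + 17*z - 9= -z^3 + z^2*(4*a - 9) + z*(-4*a^2 + 18*a + 10)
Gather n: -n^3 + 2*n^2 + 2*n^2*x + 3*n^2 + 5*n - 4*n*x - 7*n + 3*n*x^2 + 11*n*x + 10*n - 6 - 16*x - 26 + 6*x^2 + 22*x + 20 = -n^3 + n^2*(2*x + 5) + n*(3*x^2 + 7*x + 8) + 6*x^2 + 6*x - 12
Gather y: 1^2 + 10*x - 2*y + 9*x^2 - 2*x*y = 9*x^2 + 10*x + y*(-2*x - 2) + 1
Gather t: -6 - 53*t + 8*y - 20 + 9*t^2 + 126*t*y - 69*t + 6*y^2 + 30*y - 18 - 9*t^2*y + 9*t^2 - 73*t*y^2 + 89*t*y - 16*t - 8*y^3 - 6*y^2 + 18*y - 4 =t^2*(18 - 9*y) + t*(-73*y^2 + 215*y - 138) - 8*y^3 + 56*y - 48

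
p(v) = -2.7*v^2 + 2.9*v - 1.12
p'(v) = 2.9 - 5.4*v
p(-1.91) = -16.51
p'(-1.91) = 13.21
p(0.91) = -0.72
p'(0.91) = -2.01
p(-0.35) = -2.47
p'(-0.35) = 4.79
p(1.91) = -5.43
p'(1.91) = -7.41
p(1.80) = -4.65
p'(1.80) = -6.82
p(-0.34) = -2.42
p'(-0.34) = 4.74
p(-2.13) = -19.55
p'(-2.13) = 14.40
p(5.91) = -78.29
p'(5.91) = -29.01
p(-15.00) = -652.12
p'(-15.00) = 83.90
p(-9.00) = -245.92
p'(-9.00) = 51.50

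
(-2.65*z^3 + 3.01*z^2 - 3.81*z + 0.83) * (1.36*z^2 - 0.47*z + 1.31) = -3.604*z^5 + 5.3391*z^4 - 10.0678*z^3 + 6.8626*z^2 - 5.3812*z + 1.0873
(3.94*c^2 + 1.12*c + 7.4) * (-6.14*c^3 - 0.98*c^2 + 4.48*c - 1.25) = -24.1916*c^5 - 10.738*c^4 - 28.8824*c^3 - 7.1594*c^2 + 31.752*c - 9.25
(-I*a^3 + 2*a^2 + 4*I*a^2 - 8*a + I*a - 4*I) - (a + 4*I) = -I*a^3 + 2*a^2 + 4*I*a^2 - 9*a + I*a - 8*I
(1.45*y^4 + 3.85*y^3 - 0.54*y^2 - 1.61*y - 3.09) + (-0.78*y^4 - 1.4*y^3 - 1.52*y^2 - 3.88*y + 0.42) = 0.67*y^4 + 2.45*y^3 - 2.06*y^2 - 5.49*y - 2.67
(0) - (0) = 0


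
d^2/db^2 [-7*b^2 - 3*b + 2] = -14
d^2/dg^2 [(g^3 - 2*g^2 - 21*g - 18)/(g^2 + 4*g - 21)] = 48*(g^3 - 18*g^2 - 9*g - 138)/(g^6 + 12*g^5 - 15*g^4 - 440*g^3 + 315*g^2 + 5292*g - 9261)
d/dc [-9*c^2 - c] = -18*c - 1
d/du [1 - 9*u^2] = -18*u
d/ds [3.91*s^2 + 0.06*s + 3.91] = 7.82*s + 0.06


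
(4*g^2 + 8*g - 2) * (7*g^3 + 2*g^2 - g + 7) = 28*g^5 + 64*g^4 - 2*g^3 + 16*g^2 + 58*g - 14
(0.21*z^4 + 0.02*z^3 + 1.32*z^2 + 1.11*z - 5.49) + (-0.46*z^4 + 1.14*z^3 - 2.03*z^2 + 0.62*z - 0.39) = -0.25*z^4 + 1.16*z^3 - 0.71*z^2 + 1.73*z - 5.88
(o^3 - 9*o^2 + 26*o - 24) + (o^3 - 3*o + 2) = 2*o^3 - 9*o^2 + 23*o - 22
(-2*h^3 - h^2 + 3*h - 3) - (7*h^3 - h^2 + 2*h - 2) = -9*h^3 + h - 1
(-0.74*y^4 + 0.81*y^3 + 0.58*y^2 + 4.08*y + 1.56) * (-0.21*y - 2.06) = 0.1554*y^5 + 1.3543*y^4 - 1.7904*y^3 - 2.0516*y^2 - 8.7324*y - 3.2136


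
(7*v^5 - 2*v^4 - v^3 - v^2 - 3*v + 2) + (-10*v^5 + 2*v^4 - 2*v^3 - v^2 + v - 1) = -3*v^5 - 3*v^3 - 2*v^2 - 2*v + 1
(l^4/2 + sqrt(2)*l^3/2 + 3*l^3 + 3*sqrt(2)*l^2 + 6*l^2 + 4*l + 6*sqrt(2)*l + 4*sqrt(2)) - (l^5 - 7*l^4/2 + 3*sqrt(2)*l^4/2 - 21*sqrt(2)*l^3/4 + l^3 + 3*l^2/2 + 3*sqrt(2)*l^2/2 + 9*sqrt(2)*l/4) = -l^5 - 3*sqrt(2)*l^4/2 + 4*l^4 + 2*l^3 + 23*sqrt(2)*l^3/4 + 3*sqrt(2)*l^2/2 + 9*l^2/2 + 4*l + 15*sqrt(2)*l/4 + 4*sqrt(2)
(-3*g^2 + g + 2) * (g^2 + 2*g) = -3*g^4 - 5*g^3 + 4*g^2 + 4*g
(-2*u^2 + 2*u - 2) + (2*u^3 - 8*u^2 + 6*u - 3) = 2*u^3 - 10*u^2 + 8*u - 5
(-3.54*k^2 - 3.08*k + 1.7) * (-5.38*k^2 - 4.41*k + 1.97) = 19.0452*k^4 + 32.1818*k^3 - 2.537*k^2 - 13.5646*k + 3.349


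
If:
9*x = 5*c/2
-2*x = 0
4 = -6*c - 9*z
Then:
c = 0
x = 0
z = -4/9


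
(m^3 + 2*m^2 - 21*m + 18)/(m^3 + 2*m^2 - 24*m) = (m^2 - 4*m + 3)/(m*(m - 4))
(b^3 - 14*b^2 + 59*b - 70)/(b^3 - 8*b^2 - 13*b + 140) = (b - 2)/(b + 4)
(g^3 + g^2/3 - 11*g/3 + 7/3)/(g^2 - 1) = (3*g^2 + 4*g - 7)/(3*(g + 1))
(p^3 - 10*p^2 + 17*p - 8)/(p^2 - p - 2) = (-p^3 + 10*p^2 - 17*p + 8)/(-p^2 + p + 2)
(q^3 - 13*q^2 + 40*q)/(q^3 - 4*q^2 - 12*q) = (-q^2 + 13*q - 40)/(-q^2 + 4*q + 12)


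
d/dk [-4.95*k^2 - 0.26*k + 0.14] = -9.9*k - 0.26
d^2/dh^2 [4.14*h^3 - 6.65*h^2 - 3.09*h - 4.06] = 24.84*h - 13.3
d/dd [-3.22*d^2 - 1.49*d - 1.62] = -6.44*d - 1.49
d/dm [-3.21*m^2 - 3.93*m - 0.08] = -6.42*m - 3.93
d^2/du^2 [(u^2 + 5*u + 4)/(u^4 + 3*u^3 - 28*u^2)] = 2*(3*u^6 + 39*u^5 + 197*u^4 - 105*u^3 - 2052*u^2 + 1232*u + 9408)/(u^4*(u^6 + 9*u^5 - 57*u^4 - 477*u^3 + 1596*u^2 + 7056*u - 21952))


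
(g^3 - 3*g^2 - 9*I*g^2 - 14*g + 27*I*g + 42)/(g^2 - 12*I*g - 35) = (g^2 - g*(3 + 2*I) + 6*I)/(g - 5*I)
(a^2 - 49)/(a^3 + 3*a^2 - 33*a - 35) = (a - 7)/(a^2 - 4*a - 5)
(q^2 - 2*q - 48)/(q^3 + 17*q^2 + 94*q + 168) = (q - 8)/(q^2 + 11*q + 28)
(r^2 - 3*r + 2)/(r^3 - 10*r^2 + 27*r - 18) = (r - 2)/(r^2 - 9*r + 18)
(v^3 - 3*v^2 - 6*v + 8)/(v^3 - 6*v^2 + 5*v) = (v^2 - 2*v - 8)/(v*(v - 5))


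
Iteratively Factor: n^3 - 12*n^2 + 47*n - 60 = (n - 4)*(n^2 - 8*n + 15) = (n - 4)*(n - 3)*(n - 5)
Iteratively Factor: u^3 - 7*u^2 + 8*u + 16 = (u - 4)*(u^2 - 3*u - 4) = (u - 4)*(u + 1)*(u - 4)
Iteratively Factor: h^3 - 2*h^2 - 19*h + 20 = (h + 4)*(h^2 - 6*h + 5) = (h - 5)*(h + 4)*(h - 1)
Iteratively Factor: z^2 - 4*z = (z - 4)*(z)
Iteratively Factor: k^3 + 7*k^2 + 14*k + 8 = (k + 4)*(k^2 + 3*k + 2) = (k + 1)*(k + 4)*(k + 2)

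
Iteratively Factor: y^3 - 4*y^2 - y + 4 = (y - 4)*(y^2 - 1) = (y - 4)*(y - 1)*(y + 1)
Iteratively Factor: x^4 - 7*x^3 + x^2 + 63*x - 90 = (x - 3)*(x^3 - 4*x^2 - 11*x + 30) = (x - 3)*(x + 3)*(x^2 - 7*x + 10) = (x - 5)*(x - 3)*(x + 3)*(x - 2)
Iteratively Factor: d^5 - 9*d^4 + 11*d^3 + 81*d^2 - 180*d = (d - 5)*(d^4 - 4*d^3 - 9*d^2 + 36*d) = (d - 5)*(d + 3)*(d^3 - 7*d^2 + 12*d) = (d - 5)*(d - 3)*(d + 3)*(d^2 - 4*d) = (d - 5)*(d - 4)*(d - 3)*(d + 3)*(d)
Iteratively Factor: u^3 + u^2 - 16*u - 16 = (u + 4)*(u^2 - 3*u - 4) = (u + 1)*(u + 4)*(u - 4)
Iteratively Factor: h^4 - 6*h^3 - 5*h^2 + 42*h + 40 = (h - 4)*(h^3 - 2*h^2 - 13*h - 10) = (h - 5)*(h - 4)*(h^2 + 3*h + 2) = (h - 5)*(h - 4)*(h + 2)*(h + 1)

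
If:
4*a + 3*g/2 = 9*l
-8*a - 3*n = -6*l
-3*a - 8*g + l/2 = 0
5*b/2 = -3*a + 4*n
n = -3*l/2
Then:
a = 0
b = 0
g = 0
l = 0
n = 0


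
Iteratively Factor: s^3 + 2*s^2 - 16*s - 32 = (s + 4)*(s^2 - 2*s - 8) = (s - 4)*(s + 4)*(s + 2)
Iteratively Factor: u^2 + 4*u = (u + 4)*(u)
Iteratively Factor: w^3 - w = (w + 1)*(w^2 - w) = (w - 1)*(w + 1)*(w)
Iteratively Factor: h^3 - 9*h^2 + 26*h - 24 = (h - 4)*(h^2 - 5*h + 6) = (h - 4)*(h - 3)*(h - 2)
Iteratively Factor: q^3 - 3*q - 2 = (q - 2)*(q^2 + 2*q + 1) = (q - 2)*(q + 1)*(q + 1)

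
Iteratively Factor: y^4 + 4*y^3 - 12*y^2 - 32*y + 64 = (y - 2)*(y^3 + 6*y^2 - 32) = (y - 2)^2*(y^2 + 8*y + 16) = (y - 2)^2*(y + 4)*(y + 4)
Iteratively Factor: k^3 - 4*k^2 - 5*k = (k)*(k^2 - 4*k - 5) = k*(k + 1)*(k - 5)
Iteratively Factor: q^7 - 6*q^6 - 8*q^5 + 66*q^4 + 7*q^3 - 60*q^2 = (q - 4)*(q^6 - 2*q^5 - 16*q^4 + 2*q^3 + 15*q^2) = (q - 4)*(q + 1)*(q^5 - 3*q^4 - 13*q^3 + 15*q^2) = q*(q - 4)*(q + 1)*(q^4 - 3*q^3 - 13*q^2 + 15*q) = q*(q - 4)*(q + 1)*(q + 3)*(q^3 - 6*q^2 + 5*q) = q*(q - 4)*(q - 1)*(q + 1)*(q + 3)*(q^2 - 5*q) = q*(q - 5)*(q - 4)*(q - 1)*(q + 1)*(q + 3)*(q)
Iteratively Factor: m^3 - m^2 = (m)*(m^2 - m) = m*(m - 1)*(m)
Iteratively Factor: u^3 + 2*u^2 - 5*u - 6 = (u + 1)*(u^2 + u - 6) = (u + 1)*(u + 3)*(u - 2)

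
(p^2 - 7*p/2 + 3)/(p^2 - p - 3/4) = 2*(p - 2)/(2*p + 1)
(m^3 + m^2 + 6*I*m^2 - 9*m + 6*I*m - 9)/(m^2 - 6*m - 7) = (m^2 + 6*I*m - 9)/(m - 7)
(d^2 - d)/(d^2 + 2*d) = (d - 1)/(d + 2)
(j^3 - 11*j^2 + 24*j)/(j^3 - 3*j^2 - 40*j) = (j - 3)/(j + 5)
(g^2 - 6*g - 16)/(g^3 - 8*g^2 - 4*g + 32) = 1/(g - 2)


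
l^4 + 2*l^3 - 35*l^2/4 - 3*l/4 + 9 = (l - 3/2)^2*(l + 1)*(l + 4)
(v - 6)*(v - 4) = v^2 - 10*v + 24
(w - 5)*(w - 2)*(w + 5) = w^3 - 2*w^2 - 25*w + 50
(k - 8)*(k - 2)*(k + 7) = k^3 - 3*k^2 - 54*k + 112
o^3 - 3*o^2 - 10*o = o*(o - 5)*(o + 2)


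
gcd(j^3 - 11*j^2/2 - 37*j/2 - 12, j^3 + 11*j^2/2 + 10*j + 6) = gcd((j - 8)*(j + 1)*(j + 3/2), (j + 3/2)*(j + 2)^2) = j + 3/2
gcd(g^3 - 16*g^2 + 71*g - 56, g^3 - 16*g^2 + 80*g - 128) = g - 8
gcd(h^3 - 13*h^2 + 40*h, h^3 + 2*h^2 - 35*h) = h^2 - 5*h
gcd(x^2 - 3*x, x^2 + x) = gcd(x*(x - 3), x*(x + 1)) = x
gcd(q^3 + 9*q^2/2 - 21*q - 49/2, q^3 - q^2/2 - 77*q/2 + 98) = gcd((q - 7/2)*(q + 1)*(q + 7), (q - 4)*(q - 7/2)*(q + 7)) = q^2 + 7*q/2 - 49/2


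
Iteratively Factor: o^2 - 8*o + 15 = (o - 5)*(o - 3)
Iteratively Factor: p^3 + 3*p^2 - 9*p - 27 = (p + 3)*(p^2 - 9) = (p - 3)*(p + 3)*(p + 3)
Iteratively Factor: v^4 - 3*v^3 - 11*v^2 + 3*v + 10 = (v + 2)*(v^3 - 5*v^2 - v + 5) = (v - 5)*(v + 2)*(v^2 - 1) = (v - 5)*(v + 1)*(v + 2)*(v - 1)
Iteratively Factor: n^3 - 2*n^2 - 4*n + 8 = (n - 2)*(n^2 - 4) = (n - 2)^2*(n + 2)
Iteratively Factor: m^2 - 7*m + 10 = (m - 2)*(m - 5)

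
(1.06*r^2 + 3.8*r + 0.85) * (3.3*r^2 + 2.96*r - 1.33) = 3.498*r^4 + 15.6776*r^3 + 12.6432*r^2 - 2.538*r - 1.1305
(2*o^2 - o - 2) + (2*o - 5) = 2*o^2 + o - 7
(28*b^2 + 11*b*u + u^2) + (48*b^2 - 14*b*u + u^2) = 76*b^2 - 3*b*u + 2*u^2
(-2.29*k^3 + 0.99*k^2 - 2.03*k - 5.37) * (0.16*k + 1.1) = -0.3664*k^4 - 2.3606*k^3 + 0.7642*k^2 - 3.0922*k - 5.907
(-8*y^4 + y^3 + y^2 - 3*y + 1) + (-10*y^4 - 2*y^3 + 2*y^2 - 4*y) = -18*y^4 - y^3 + 3*y^2 - 7*y + 1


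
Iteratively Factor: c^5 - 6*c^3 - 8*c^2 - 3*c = (c + 1)*(c^4 - c^3 - 5*c^2 - 3*c) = (c + 1)^2*(c^3 - 2*c^2 - 3*c) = (c - 3)*(c + 1)^2*(c^2 + c) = c*(c - 3)*(c + 1)^2*(c + 1)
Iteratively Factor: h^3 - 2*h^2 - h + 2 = (h + 1)*(h^2 - 3*h + 2) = (h - 1)*(h + 1)*(h - 2)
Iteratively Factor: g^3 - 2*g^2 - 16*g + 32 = (g - 2)*(g^2 - 16) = (g - 4)*(g - 2)*(g + 4)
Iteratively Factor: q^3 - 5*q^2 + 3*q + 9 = (q - 3)*(q^2 - 2*q - 3) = (q - 3)^2*(q + 1)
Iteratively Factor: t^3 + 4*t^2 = (t)*(t^2 + 4*t) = t*(t + 4)*(t)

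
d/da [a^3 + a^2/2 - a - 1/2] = 3*a^2 + a - 1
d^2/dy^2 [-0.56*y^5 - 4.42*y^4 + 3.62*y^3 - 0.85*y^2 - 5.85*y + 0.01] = -11.2*y^3 - 53.04*y^2 + 21.72*y - 1.7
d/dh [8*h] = 8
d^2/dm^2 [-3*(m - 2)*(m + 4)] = -6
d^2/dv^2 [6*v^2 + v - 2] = 12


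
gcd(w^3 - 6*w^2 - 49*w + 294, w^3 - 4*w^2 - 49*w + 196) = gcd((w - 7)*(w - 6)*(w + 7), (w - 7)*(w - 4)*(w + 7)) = w^2 - 49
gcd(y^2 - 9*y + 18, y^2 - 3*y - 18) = y - 6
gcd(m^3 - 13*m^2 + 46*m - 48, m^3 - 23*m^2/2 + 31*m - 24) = m^2 - 10*m + 16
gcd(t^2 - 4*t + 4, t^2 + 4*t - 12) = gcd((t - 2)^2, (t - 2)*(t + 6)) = t - 2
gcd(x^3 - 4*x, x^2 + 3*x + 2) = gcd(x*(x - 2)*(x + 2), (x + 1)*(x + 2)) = x + 2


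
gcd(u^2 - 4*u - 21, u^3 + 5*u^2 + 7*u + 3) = u + 3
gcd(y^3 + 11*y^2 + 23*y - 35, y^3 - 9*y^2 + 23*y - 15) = y - 1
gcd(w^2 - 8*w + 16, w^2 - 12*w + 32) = w - 4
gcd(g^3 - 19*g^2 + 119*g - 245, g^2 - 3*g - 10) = g - 5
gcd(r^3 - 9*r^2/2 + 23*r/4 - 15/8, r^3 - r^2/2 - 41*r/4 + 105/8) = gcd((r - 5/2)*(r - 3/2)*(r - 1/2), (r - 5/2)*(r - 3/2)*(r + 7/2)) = r^2 - 4*r + 15/4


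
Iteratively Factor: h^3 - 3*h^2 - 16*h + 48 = (h - 3)*(h^2 - 16) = (h - 4)*(h - 3)*(h + 4)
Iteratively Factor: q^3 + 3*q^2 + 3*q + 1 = (q + 1)*(q^2 + 2*q + 1) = (q + 1)^2*(q + 1)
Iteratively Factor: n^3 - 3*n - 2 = (n + 1)*(n^2 - n - 2) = (n - 2)*(n + 1)*(n + 1)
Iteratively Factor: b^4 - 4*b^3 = (b)*(b^3 - 4*b^2) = b*(b - 4)*(b^2) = b^2*(b - 4)*(b)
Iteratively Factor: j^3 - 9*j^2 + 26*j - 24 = (j - 4)*(j^2 - 5*j + 6) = (j - 4)*(j - 3)*(j - 2)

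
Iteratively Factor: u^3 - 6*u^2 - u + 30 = (u - 3)*(u^2 - 3*u - 10) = (u - 3)*(u + 2)*(u - 5)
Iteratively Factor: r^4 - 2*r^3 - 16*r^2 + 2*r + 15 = (r + 3)*(r^3 - 5*r^2 - r + 5) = (r + 1)*(r + 3)*(r^2 - 6*r + 5) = (r - 5)*(r + 1)*(r + 3)*(r - 1)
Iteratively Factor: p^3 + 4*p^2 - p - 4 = (p + 1)*(p^2 + 3*p - 4) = (p + 1)*(p + 4)*(p - 1)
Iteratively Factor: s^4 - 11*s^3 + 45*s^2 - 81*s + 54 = (s - 3)*(s^3 - 8*s^2 + 21*s - 18) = (s - 3)*(s - 2)*(s^2 - 6*s + 9) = (s - 3)^2*(s - 2)*(s - 3)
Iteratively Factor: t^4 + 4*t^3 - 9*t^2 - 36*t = (t + 4)*(t^3 - 9*t) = (t - 3)*(t + 4)*(t^2 + 3*t) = (t - 3)*(t + 3)*(t + 4)*(t)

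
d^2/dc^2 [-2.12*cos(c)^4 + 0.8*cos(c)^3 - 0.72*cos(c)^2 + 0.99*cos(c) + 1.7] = 33.92*cos(c)^4 - 7.2*cos(c)^3 - 22.56*cos(c)^2 + 3.81*cos(c) - 1.44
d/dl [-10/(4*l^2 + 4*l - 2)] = 10*(2*l + 1)/(2*l^2 + 2*l - 1)^2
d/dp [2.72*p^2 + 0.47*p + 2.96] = 5.44*p + 0.47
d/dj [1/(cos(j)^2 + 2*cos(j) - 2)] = 2*(cos(j) + 1)*sin(j)/(cos(j)^2 + 2*cos(j) - 2)^2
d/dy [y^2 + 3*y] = 2*y + 3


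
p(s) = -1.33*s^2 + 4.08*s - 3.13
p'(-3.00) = 12.06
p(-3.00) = -27.34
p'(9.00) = -19.86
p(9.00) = -74.14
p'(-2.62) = 11.05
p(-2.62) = -22.95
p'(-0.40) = 5.14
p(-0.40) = -4.97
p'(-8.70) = 27.22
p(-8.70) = -139.29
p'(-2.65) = 11.13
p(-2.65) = -23.28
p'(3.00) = -3.90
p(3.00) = -2.86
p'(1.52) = 0.04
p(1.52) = -0.00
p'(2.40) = -2.30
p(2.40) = -1.00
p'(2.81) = -3.39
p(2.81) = -2.17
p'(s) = 4.08 - 2.66*s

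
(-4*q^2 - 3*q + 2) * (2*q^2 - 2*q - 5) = -8*q^4 + 2*q^3 + 30*q^2 + 11*q - 10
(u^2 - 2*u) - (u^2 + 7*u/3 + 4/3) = -13*u/3 - 4/3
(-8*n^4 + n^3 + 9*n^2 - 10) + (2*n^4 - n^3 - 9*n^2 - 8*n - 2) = -6*n^4 - 8*n - 12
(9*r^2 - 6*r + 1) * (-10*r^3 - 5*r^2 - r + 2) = -90*r^5 + 15*r^4 + 11*r^3 + 19*r^2 - 13*r + 2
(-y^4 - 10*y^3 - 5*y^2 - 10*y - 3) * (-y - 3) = y^5 + 13*y^4 + 35*y^3 + 25*y^2 + 33*y + 9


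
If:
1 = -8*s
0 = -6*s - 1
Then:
No Solution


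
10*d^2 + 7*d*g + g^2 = (2*d + g)*(5*d + g)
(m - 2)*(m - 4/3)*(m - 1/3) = m^3 - 11*m^2/3 + 34*m/9 - 8/9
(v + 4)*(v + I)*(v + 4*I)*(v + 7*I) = v^4 + 4*v^3 + 12*I*v^3 - 39*v^2 + 48*I*v^2 - 156*v - 28*I*v - 112*I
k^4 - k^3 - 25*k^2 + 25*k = k*(k - 5)*(k - 1)*(k + 5)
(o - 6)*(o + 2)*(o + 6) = o^3 + 2*o^2 - 36*o - 72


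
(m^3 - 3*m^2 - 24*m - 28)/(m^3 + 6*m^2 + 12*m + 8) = (m - 7)/(m + 2)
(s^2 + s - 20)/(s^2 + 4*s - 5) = (s - 4)/(s - 1)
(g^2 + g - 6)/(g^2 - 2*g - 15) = (g - 2)/(g - 5)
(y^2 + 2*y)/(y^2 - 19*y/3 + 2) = 3*y*(y + 2)/(3*y^2 - 19*y + 6)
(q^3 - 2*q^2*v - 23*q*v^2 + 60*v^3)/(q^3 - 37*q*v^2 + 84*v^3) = (q + 5*v)/(q + 7*v)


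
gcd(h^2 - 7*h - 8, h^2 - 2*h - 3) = h + 1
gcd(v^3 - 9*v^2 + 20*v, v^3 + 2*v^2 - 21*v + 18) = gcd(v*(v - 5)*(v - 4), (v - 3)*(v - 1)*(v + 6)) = 1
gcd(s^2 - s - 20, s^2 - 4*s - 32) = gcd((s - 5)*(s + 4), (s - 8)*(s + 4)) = s + 4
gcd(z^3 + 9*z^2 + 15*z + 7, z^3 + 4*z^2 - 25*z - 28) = z^2 + 8*z + 7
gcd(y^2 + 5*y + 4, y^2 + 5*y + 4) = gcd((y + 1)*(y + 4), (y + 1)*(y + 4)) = y^2 + 5*y + 4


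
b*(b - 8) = b^2 - 8*b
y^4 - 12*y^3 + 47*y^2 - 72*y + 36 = (y - 6)*(y - 3)*(y - 2)*(y - 1)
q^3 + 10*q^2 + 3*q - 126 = (q - 3)*(q + 6)*(q + 7)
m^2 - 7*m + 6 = (m - 6)*(m - 1)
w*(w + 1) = w^2 + w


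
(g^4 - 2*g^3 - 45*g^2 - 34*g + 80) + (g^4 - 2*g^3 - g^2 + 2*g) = 2*g^4 - 4*g^3 - 46*g^2 - 32*g + 80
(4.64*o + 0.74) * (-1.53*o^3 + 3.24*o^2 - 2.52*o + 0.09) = -7.0992*o^4 + 13.9014*o^3 - 9.2952*o^2 - 1.4472*o + 0.0666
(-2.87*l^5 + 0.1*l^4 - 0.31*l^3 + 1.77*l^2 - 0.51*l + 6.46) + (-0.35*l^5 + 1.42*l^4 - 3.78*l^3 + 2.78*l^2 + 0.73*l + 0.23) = -3.22*l^5 + 1.52*l^4 - 4.09*l^3 + 4.55*l^2 + 0.22*l + 6.69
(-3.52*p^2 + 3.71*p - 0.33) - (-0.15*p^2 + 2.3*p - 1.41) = -3.37*p^2 + 1.41*p + 1.08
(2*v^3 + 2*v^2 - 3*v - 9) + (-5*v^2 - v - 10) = 2*v^3 - 3*v^2 - 4*v - 19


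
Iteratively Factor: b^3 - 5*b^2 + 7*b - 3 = (b - 1)*(b^2 - 4*b + 3) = (b - 1)^2*(b - 3)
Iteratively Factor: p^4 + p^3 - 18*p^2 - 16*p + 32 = (p + 4)*(p^3 - 3*p^2 - 6*p + 8) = (p + 2)*(p + 4)*(p^2 - 5*p + 4) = (p - 4)*(p + 2)*(p + 4)*(p - 1)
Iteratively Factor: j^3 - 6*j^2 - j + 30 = (j + 2)*(j^2 - 8*j + 15) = (j - 3)*(j + 2)*(j - 5)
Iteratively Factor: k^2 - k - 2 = (k + 1)*(k - 2)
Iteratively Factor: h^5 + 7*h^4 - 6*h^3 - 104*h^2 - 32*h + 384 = (h - 3)*(h^4 + 10*h^3 + 24*h^2 - 32*h - 128) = (h - 3)*(h + 4)*(h^3 + 6*h^2 - 32) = (h - 3)*(h - 2)*(h + 4)*(h^2 + 8*h + 16) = (h - 3)*(h - 2)*(h + 4)^2*(h + 4)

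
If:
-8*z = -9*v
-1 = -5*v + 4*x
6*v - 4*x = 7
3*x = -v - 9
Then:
No Solution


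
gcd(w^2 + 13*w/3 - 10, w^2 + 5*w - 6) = w + 6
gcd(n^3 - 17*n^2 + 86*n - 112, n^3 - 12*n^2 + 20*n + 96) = n - 8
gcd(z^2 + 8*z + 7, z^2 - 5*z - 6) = z + 1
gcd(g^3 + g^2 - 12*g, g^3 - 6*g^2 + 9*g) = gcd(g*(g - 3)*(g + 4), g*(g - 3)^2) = g^2 - 3*g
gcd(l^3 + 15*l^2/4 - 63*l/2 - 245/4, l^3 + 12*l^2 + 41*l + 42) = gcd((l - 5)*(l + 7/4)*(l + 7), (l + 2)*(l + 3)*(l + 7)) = l + 7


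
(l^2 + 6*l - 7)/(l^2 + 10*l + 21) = (l - 1)/(l + 3)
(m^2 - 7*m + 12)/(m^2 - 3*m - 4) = (m - 3)/(m + 1)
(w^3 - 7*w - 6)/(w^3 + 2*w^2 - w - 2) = (w - 3)/(w - 1)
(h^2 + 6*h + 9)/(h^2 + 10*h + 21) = (h + 3)/(h + 7)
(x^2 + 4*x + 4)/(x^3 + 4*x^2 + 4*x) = 1/x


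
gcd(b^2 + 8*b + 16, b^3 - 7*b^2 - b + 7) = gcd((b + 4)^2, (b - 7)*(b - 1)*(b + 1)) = 1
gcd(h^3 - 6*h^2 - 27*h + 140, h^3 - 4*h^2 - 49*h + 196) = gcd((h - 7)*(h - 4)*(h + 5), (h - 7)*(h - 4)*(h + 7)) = h^2 - 11*h + 28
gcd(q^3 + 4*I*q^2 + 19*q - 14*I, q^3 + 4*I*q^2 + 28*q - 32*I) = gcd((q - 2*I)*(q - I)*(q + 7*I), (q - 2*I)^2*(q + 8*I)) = q - 2*I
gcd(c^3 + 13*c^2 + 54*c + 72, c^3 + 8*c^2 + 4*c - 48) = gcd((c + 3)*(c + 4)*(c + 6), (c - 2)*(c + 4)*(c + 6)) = c^2 + 10*c + 24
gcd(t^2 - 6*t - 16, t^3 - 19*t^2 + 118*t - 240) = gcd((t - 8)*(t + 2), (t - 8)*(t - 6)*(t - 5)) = t - 8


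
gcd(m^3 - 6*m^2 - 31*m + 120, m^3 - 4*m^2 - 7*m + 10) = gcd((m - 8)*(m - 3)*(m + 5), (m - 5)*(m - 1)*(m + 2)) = 1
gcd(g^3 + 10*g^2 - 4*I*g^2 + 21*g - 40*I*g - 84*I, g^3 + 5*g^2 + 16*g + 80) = g - 4*I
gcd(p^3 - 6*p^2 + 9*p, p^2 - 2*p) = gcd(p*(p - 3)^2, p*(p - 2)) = p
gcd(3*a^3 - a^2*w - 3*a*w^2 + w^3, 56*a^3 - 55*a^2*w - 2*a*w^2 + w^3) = -a + w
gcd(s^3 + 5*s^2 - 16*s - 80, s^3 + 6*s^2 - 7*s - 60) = s^2 + 9*s + 20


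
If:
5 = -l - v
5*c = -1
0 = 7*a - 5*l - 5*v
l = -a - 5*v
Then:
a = -25/7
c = -1/5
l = -50/7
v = 15/7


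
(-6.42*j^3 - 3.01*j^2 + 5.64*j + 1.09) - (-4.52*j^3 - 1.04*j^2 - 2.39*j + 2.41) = -1.9*j^3 - 1.97*j^2 + 8.03*j - 1.32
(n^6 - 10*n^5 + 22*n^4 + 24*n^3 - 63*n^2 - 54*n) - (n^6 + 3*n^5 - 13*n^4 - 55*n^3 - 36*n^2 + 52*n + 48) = -13*n^5 + 35*n^4 + 79*n^3 - 27*n^2 - 106*n - 48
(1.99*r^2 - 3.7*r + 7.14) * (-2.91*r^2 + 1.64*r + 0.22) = -5.7909*r^4 + 14.0306*r^3 - 26.4076*r^2 + 10.8956*r + 1.5708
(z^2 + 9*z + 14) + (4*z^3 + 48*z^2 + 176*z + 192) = 4*z^3 + 49*z^2 + 185*z + 206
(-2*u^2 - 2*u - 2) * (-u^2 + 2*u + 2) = 2*u^4 - 2*u^3 - 6*u^2 - 8*u - 4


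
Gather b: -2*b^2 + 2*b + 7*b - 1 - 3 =-2*b^2 + 9*b - 4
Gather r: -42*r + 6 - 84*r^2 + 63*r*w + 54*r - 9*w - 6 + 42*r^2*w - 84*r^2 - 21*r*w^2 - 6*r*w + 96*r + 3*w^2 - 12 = r^2*(42*w - 168) + r*(-21*w^2 + 57*w + 108) + 3*w^2 - 9*w - 12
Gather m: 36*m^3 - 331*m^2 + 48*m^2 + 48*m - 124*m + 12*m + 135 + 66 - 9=36*m^3 - 283*m^2 - 64*m + 192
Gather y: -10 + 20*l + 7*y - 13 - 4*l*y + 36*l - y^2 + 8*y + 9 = 56*l - y^2 + y*(15 - 4*l) - 14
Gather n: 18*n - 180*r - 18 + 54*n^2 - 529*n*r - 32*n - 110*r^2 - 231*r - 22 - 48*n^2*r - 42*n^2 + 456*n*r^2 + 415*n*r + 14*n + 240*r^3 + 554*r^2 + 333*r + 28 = n^2*(12 - 48*r) + n*(456*r^2 - 114*r) + 240*r^3 + 444*r^2 - 78*r - 12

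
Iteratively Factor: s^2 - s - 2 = (s - 2)*(s + 1)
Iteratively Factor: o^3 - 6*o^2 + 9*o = (o - 3)*(o^2 - 3*o) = o*(o - 3)*(o - 3)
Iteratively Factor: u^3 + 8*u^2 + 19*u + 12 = (u + 3)*(u^2 + 5*u + 4) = (u + 3)*(u + 4)*(u + 1)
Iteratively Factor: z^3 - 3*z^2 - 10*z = (z + 2)*(z^2 - 5*z) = (z - 5)*(z + 2)*(z)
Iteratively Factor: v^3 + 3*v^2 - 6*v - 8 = (v + 4)*(v^2 - v - 2) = (v - 2)*(v + 4)*(v + 1)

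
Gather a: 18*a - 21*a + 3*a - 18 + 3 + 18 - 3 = 0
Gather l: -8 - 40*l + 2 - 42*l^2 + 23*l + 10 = -42*l^2 - 17*l + 4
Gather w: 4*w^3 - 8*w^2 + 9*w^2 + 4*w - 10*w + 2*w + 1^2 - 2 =4*w^3 + w^2 - 4*w - 1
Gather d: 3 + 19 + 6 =28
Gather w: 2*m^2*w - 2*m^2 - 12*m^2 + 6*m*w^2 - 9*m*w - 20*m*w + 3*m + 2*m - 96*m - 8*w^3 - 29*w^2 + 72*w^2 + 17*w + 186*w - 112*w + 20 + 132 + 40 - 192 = -14*m^2 - 91*m - 8*w^3 + w^2*(6*m + 43) + w*(2*m^2 - 29*m + 91)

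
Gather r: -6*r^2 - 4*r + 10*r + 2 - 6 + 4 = -6*r^2 + 6*r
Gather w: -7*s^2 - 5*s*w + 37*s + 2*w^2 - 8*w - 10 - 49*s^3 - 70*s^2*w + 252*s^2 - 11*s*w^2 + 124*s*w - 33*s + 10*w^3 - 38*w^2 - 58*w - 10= -49*s^3 + 245*s^2 + 4*s + 10*w^3 + w^2*(-11*s - 36) + w*(-70*s^2 + 119*s - 66) - 20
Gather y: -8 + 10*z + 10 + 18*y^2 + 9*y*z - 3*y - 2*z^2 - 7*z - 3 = 18*y^2 + y*(9*z - 3) - 2*z^2 + 3*z - 1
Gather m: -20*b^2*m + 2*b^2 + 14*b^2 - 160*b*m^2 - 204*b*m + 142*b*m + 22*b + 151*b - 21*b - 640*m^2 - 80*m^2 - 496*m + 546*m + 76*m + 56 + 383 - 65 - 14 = 16*b^2 + 152*b + m^2*(-160*b - 720) + m*(-20*b^2 - 62*b + 126) + 360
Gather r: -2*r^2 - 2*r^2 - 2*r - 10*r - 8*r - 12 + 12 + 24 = -4*r^2 - 20*r + 24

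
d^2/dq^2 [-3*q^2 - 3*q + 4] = -6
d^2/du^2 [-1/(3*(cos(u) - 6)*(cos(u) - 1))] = (4*sin(u)^4 - 27*sin(u)^2 + 273*cos(u)/4 - 21*cos(3*u)/4 - 63)/(3*(cos(u) - 6)^3*(cos(u) - 1)^3)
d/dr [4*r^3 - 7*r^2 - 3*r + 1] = 12*r^2 - 14*r - 3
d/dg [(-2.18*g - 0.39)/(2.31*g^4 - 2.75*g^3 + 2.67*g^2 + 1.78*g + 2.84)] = (15.1074*g^4 - 8.3864*g^3 + 2.6031*g^2 + 2.0826*g - 5.497)/(5.3361*g^8 - 12.705*g^7 + 19.8979*g^6 - 6.4614*g^5 + 10.4597*g^4 - 6.1148*g^3 + 18.334*g^2 + 10.1104*g + 8.0656)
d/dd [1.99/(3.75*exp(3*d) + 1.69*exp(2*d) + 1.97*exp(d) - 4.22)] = (-22.3875*exp(2*d) - 6.7262*exp(d) - 3.9203)*exp(d)/(3.75*exp(3*d) + 1.69*exp(2*d) + 1.97*exp(d) - 4.22)^2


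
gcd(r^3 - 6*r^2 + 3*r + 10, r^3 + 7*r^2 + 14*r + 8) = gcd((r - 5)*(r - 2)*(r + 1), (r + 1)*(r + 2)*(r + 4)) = r + 1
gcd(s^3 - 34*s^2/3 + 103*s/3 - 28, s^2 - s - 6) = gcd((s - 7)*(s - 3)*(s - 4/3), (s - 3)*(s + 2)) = s - 3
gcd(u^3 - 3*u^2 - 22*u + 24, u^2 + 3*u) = 1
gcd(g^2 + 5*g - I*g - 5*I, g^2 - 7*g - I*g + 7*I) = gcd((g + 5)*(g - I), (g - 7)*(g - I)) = g - I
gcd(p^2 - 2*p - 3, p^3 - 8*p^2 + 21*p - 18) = p - 3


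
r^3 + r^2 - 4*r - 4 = (r - 2)*(r + 1)*(r + 2)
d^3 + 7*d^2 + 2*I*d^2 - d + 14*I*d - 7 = (d + 7)*(d + I)^2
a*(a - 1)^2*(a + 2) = a^4 - 3*a^2 + 2*a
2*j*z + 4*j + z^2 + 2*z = (2*j + z)*(z + 2)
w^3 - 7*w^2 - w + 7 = (w - 7)*(w - 1)*(w + 1)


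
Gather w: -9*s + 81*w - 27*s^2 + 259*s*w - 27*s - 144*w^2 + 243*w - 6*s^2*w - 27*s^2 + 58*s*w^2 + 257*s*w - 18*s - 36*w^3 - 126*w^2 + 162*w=-54*s^2 - 54*s - 36*w^3 + w^2*(58*s - 270) + w*(-6*s^2 + 516*s + 486)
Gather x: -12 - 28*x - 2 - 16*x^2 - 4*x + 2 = -16*x^2 - 32*x - 12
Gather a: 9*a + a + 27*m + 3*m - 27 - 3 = 10*a + 30*m - 30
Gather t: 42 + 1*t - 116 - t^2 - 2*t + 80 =-t^2 - t + 6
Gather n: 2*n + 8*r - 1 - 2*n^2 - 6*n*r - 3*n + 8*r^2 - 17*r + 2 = -2*n^2 + n*(-6*r - 1) + 8*r^2 - 9*r + 1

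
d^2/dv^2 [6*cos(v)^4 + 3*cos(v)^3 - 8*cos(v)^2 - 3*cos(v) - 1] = 3*cos(v)/4 - 24*cos(2*v)^2 + 4*cos(2*v) - 27*cos(3*v)/4 + 12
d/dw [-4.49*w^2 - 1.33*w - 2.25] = -8.98*w - 1.33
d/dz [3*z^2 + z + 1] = 6*z + 1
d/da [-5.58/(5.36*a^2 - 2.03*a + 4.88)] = (59.8176*a - 11.3274)/(5.36*a^2 - 2.03*a + 4.88)^2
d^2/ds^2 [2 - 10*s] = 0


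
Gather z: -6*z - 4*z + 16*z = 6*z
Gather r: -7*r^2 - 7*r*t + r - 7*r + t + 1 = -7*r^2 + r*(-7*t - 6) + t + 1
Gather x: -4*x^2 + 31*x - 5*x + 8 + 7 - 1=-4*x^2 + 26*x + 14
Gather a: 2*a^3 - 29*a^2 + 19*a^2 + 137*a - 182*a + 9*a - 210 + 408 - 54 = 2*a^3 - 10*a^2 - 36*a + 144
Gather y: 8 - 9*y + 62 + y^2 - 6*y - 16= y^2 - 15*y + 54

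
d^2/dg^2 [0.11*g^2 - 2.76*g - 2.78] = 0.220000000000000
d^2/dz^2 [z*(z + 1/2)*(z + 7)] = 6*z + 15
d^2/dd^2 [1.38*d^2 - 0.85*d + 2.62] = 2.76000000000000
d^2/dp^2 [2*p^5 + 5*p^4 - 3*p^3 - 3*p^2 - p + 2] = 40*p^3 + 60*p^2 - 18*p - 6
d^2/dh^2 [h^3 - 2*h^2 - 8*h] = 6*h - 4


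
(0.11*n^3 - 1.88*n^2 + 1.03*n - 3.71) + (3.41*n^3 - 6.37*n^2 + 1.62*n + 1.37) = 3.52*n^3 - 8.25*n^2 + 2.65*n - 2.34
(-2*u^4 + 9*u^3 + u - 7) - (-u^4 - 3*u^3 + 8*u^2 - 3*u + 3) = -u^4 + 12*u^3 - 8*u^2 + 4*u - 10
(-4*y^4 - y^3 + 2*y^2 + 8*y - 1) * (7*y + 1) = -28*y^5 - 11*y^4 + 13*y^3 + 58*y^2 + y - 1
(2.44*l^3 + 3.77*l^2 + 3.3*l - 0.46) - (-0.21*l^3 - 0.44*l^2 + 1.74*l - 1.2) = 2.65*l^3 + 4.21*l^2 + 1.56*l + 0.74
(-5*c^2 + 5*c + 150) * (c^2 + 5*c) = -5*c^4 - 20*c^3 + 175*c^2 + 750*c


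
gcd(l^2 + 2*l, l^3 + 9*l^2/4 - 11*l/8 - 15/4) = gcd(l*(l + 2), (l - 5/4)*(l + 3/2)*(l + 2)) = l + 2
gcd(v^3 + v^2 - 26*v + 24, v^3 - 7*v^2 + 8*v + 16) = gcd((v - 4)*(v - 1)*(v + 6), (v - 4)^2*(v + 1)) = v - 4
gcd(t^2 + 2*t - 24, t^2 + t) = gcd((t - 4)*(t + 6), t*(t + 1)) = 1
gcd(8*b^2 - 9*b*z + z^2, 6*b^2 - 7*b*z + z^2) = -b + z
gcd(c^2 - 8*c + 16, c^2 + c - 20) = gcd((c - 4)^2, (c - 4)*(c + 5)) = c - 4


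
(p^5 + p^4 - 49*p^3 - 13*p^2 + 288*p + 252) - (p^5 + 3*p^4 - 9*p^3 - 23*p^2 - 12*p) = -2*p^4 - 40*p^3 + 10*p^2 + 300*p + 252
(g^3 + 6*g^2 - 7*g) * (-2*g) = -2*g^4 - 12*g^3 + 14*g^2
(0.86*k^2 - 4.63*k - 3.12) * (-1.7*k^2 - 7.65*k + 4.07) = -1.462*k^4 + 1.292*k^3 + 44.2237*k^2 + 5.0239*k - 12.6984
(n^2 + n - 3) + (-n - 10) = n^2 - 13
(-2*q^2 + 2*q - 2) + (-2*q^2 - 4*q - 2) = -4*q^2 - 2*q - 4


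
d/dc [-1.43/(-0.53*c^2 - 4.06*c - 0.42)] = (-1.5158*c - 5.8058)/(0.53*c^2 + 4.06*c + 0.42)^2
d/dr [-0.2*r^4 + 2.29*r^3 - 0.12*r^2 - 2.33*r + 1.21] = -0.8*r^3 + 6.87*r^2 - 0.24*r - 2.33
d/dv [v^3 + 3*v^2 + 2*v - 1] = 3*v^2 + 6*v + 2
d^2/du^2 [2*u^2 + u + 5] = 4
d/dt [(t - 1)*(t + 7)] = 2*t + 6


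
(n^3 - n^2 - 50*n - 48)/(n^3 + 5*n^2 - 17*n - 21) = (n^2 - 2*n - 48)/(n^2 + 4*n - 21)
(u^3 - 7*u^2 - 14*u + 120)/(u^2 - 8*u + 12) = (u^2 - u - 20)/(u - 2)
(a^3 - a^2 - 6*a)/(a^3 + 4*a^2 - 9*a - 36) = a*(a + 2)/(a^2 + 7*a + 12)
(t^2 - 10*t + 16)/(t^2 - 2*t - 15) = (-t^2 + 10*t - 16)/(-t^2 + 2*t + 15)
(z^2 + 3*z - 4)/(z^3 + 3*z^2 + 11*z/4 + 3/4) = 4*(z^2 + 3*z - 4)/(4*z^3 + 12*z^2 + 11*z + 3)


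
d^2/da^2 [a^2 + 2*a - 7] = 2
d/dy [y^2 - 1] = 2*y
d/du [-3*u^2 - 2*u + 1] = -6*u - 2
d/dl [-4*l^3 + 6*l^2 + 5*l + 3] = -12*l^2 + 12*l + 5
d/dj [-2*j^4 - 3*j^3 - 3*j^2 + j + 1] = -8*j^3 - 9*j^2 - 6*j + 1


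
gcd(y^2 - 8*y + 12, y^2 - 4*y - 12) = y - 6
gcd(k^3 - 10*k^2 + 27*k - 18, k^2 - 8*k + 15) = k - 3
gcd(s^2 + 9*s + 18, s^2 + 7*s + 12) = s + 3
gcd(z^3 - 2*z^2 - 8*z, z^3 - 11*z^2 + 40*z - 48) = z - 4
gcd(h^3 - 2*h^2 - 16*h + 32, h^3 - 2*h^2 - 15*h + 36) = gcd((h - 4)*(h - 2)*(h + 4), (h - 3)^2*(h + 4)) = h + 4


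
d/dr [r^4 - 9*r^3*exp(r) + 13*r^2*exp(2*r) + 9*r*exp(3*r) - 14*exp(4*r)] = -9*r^3*exp(r) + 4*r^3 + 26*r^2*exp(2*r) - 27*r^2*exp(r) + 27*r*exp(3*r) + 26*r*exp(2*r) - 56*exp(4*r) + 9*exp(3*r)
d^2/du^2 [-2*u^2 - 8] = -4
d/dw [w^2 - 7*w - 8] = 2*w - 7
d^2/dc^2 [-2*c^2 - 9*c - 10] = -4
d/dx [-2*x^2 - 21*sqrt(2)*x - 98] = -4*x - 21*sqrt(2)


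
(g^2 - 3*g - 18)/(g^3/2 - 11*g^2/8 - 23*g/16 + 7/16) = 16*(g^2 - 3*g - 18)/(8*g^3 - 22*g^2 - 23*g + 7)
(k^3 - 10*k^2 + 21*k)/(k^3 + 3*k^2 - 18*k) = (k - 7)/(k + 6)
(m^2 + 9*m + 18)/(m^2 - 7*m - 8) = (m^2 + 9*m + 18)/(m^2 - 7*m - 8)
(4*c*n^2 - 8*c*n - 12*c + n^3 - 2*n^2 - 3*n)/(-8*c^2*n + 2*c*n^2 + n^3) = (-n^2 + 2*n + 3)/(n*(2*c - n))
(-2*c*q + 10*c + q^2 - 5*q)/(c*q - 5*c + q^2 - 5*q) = (-2*c + q)/(c + q)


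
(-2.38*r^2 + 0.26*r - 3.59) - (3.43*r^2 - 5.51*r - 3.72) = -5.81*r^2 + 5.77*r + 0.13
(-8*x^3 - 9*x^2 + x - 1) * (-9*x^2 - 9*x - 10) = 72*x^5 + 153*x^4 + 152*x^3 + 90*x^2 - x + 10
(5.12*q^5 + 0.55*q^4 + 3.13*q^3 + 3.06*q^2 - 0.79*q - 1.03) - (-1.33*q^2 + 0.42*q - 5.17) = 5.12*q^5 + 0.55*q^4 + 3.13*q^3 + 4.39*q^2 - 1.21*q + 4.14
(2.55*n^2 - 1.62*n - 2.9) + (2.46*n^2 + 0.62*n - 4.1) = 5.01*n^2 - 1.0*n - 7.0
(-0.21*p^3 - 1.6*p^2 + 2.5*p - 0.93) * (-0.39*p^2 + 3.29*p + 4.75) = 0.0819*p^5 - 0.0668999999999998*p^4 - 7.2365*p^3 + 0.987699999999999*p^2 + 8.8153*p - 4.4175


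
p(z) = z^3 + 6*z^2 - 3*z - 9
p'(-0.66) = -9.61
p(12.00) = 2547.00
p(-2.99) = 26.88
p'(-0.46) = -7.89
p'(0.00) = -3.00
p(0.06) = -9.16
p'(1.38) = 19.27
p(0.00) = -9.00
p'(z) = 3*z^2 + 12*z - 3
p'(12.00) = 573.00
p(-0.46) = -6.45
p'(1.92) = 31.10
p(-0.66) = -4.69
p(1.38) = 0.91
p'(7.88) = 277.84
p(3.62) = 106.20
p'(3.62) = 79.75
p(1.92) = 14.44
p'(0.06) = -2.27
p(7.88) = 829.23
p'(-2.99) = -12.06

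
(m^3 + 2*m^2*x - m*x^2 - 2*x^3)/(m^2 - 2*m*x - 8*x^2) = (-m^2 + x^2)/(-m + 4*x)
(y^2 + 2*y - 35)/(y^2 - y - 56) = (y - 5)/(y - 8)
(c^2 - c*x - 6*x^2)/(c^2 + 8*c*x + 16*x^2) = (c^2 - c*x - 6*x^2)/(c^2 + 8*c*x + 16*x^2)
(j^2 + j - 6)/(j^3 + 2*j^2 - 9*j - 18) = (j - 2)/(j^2 - j - 6)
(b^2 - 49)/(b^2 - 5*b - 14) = (b + 7)/(b + 2)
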